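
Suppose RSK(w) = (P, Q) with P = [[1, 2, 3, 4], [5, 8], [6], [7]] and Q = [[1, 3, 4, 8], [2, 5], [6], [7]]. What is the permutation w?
7 1 2 8 6 5 3 4

Reverse the RSK construction: for i from n down to 1, find the cell of Q containing i, remove the entry at that cell from P, and reverse-bump it up through P; the value ejected from row 1 is w(i).

Step i=8: Q has 8 at row 1, column 4; remove that cell from P, ejecting 4. So w(8) = 4. P is now [[1, 2, 3], [5, 8], [6], [7]].
Step i=7: Q has 7 at row 4, column 1; remove 7 from row 4 of P and reverse-bump: 7 enters row 3 and ejects 6; 6 enters row 2 and ejects 5; 5 enters row 1 and ejects 3. So w(7) = 3. P is now [[1, 2, 5], [6, 8], [7]].
Step i=6: Q has 6 at row 3, column 1; remove 7 from row 3 of P and reverse-bump: 7 enters row 2 and ejects 6; 6 enters row 1 and ejects 5. So w(6) = 5. P is now [[1, 2, 6], [7, 8]].
Step i=5: Q has 5 at row 2, column 2; remove 8 from row 2 of P and reverse-bump: 8 enters row 1 and ejects 6. So w(5) = 6. P is now [[1, 2, 8], [7]].
Step i=4: Q has 4 at row 1, column 3; remove that cell from P, ejecting 8. So w(4) = 8. P is now [[1, 2], [7]].
Step i=3: Q has 3 at row 1, column 2; remove that cell from P, ejecting 2. So w(3) = 2. P is now [[1], [7]].
Step i=2: Q has 2 at row 2, column 1; remove 7 from row 2 of P and reverse-bump: 7 enters row 1 and ejects 1. So w(2) = 1. P is now [[7]].
Step i=1: Q has 1 at row 1, column 1; remove that cell from P, ejecting 7. So w(1) = 7. P is now [].

So w = 7 1 2 8 6 5 3 4.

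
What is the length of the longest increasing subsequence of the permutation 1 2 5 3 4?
4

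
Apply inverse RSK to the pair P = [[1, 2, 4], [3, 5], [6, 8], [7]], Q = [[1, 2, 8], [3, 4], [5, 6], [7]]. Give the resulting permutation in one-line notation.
7 8 3 6 1 5 2 4

Reverse the RSK construction: for i from n down to 1, find the cell of Q containing i, remove the entry at that cell from P, and reverse-bump it up through P; the value ejected from row 1 is w(i).

Step i=8: Q has 8 at row 1, column 3; remove that cell from P, ejecting 4. So w(8) = 4. P is now [[1, 2], [3, 5], [6, 8], [7]].
Step i=7: Q has 7 at row 4, column 1; remove 7 from row 4 of P and reverse-bump: 7 enters row 3 and ejects 6; 6 enters row 2 and ejects 5; 5 enters row 1 and ejects 2. So w(7) = 2. P is now [[1, 5], [3, 6], [7, 8]].
Step i=6: Q has 6 at row 3, column 2; remove 8 from row 3 of P and reverse-bump: 8 enters row 2 and ejects 6; 6 enters row 1 and ejects 5. So w(6) = 5. P is now [[1, 6], [3, 8], [7]].
Step i=5: Q has 5 at row 3, column 1; remove 7 from row 3 of P and reverse-bump: 7 enters row 2 and ejects 3; 3 enters row 1 and ejects 1. So w(5) = 1. P is now [[3, 6], [7, 8]].
Step i=4: Q has 4 at row 2, column 2; remove 8 from row 2 of P and reverse-bump: 8 enters row 1 and ejects 6. So w(4) = 6. P is now [[3, 8], [7]].
Step i=3: Q has 3 at row 2, column 1; remove 7 from row 2 of P and reverse-bump: 7 enters row 1 and ejects 3. So w(3) = 3. P is now [[7, 8]].
Step i=2: Q has 2 at row 1, column 2; remove that cell from P, ejecting 8. So w(2) = 8. P is now [[7]].
Step i=1: Q has 1 at row 1, column 1; remove that cell from P, ejecting 7. So w(1) = 7. P is now [].

So w = 7 8 3 6 1 5 2 4.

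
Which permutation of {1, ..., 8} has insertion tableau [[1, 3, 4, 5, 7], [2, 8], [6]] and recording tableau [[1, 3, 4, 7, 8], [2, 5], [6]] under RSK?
Reverse the RSK construction: for i from n down to 1, find the cell of Q containing i, remove the entry at that cell from P, and reverse-bump it up through P; the value ejected from row 1 is w(i).

Step i=8: Q has 8 at row 1, column 5; remove that cell from P, ejecting 7. So w(8) = 7. P is now [[1, 3, 4, 5], [2, 8], [6]].
Step i=7: Q has 7 at row 1, column 4; remove that cell from P, ejecting 5. So w(7) = 5. P is now [[1, 3, 4], [2, 8], [6]].
Step i=6: Q has 6 at row 3, column 1; remove 6 from row 3 of P and reverse-bump: 6 enters row 2 and ejects 2; 2 enters row 1 and ejects 1. So w(6) = 1. P is now [[2, 3, 4], [6, 8]].
Step i=5: Q has 5 at row 2, column 2; remove 8 from row 2 of P and reverse-bump: 8 enters row 1 and ejects 4. So w(5) = 4. P is now [[2, 3, 8], [6]].
Step i=4: Q has 4 at row 1, column 3; remove that cell from P, ejecting 8. So w(4) = 8. P is now [[2, 3], [6]].
Step i=3: Q has 3 at row 1, column 2; remove that cell from P, ejecting 3. So w(3) = 3. P is now [[2], [6]].
Step i=2: Q has 2 at row 2, column 1; remove 6 from row 2 of P and reverse-bump: 6 enters row 1 and ejects 2. So w(2) = 2. P is now [[6]].
Step i=1: Q has 1 at row 1, column 1; remove that cell from P, ejecting 6. So w(1) = 6. P is now [].

So w = 6 2 3 8 4 1 5 7.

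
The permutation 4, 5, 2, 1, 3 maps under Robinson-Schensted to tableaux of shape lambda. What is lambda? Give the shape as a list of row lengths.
[2, 2, 1]

Row-insert each entry into an empty tableau.

After inserting 4: P = [[4]].
After inserting 5: P = [[4, 5]].
After inserting 2: P = [[2, 5], [4]].
After inserting 1: P = [[1, 5], [2], [4]].
After inserting 3: P = [[1, 3], [2, 5], [4]].

The final insertion tableau P = [[1, 3], [2, 5], [4]] has shape [2, 2, 1].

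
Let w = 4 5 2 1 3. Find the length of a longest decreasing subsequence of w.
3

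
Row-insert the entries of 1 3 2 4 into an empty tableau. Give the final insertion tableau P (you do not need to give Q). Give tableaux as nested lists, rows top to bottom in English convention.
Insert 1: appended to row 1. P = [[1]].
Insert 3: appended to row 1. P = [[1, 3]].
Insert 2: 2 bumps 3 from row 1; 3 starts row 2. P = [[1, 2], [3]].
Insert 4: appended to row 1. P = [[1, 2, 4], [3]].

So P = [[1, 2, 4], [3]].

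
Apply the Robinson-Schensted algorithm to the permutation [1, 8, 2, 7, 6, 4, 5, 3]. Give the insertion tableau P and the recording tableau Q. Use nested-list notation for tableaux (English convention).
Insert each entry of the permutation into P by Schensted row insertion, recording in Q the position of each new cell.

Insert 1: appended to row 1. P = [[1]], Q = [[1]].
Insert 8: appended to row 1. P = [[1, 8]], Q = [[1, 2]].
Insert 2: 2 bumps 8 from row 1; 8 starts row 2. P = [[1, 2], [8]], Q = [[1, 2], [3]].
Insert 7: appended to row 1. P = [[1, 2, 7], [8]], Q = [[1, 2, 4], [3]].
Insert 6: 6 bumps 7 from row 1; 7 bumps 8 from row 2; 8 starts row 3. P = [[1, 2, 6], [7], [8]], Q = [[1, 2, 4], [3], [5]].
Insert 4: 4 bumps 6 from row 1; 6 bumps 7 from row 2; 7 bumps 8 from row 3; 8 starts row 4. P = [[1, 2, 4], [6], [7], [8]], Q = [[1, 2, 4], [3], [5], [6]].
Insert 5: appended to row 1. P = [[1, 2, 4, 5], [6], [7], [8]], Q = [[1, 2, 4, 7], [3], [5], [6]].
Insert 3: 3 bumps 4 from row 1; 4 bumps 6 from row 2; 6 bumps 7 from row 3; 7 bumps 8 from row 4; 8 starts row 5. P = [[1, 2, 3, 5], [4], [6], [7], [8]], Q = [[1, 2, 4, 7], [3], [5], [6], [8]].

So P = [[1, 2, 3, 5], [4], [6], [7], [8]], Q = [[1, 2, 4, 7], [3], [5], [6], [8]].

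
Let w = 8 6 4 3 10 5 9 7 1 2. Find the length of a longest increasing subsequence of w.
3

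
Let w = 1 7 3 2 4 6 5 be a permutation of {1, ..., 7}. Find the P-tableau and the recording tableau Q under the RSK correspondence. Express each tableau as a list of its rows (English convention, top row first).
P = [[1, 2, 4, 5], [3, 6], [7]], Q = [[1, 2, 5, 6], [3, 7], [4]]

Insert each entry of the permutation into P by Schensted row insertion, recording in Q the position of each new cell.

Insert 1: appended to row 1. P = [[1]].
Insert 7: appended to row 1. P = [[1, 7]].
Insert 3: 3 bumps 7 from row 1; 7 starts row 2. P = [[1, 3], [7]].
Insert 2: 2 bumps 3 from row 1; 3 bumps 7 from row 2; 7 starts row 3. P = [[1, 2], [3], [7]].
Insert 4: appended to row 1. P = [[1, 2, 4], [3], [7]].
Insert 6: appended to row 1. P = [[1, 2, 4, 6], [3], [7]].
Insert 5: 5 bumps 6 from row 1; 6 appends to row 2. P = [[1, 2, 4, 5], [3, 6], [7]].

So P = [[1, 2, 4, 5], [3, 6], [7]], Q = [[1, 2, 5, 6], [3, 7], [4]].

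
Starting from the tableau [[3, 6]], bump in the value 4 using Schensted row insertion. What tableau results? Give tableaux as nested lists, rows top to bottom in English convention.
In row 1, 4 replaces 6 (the leftmost entry greater than 4); 6 is bumped to row 2. 6 starts a new row 2. The new tableau is [[3, 4], [6]].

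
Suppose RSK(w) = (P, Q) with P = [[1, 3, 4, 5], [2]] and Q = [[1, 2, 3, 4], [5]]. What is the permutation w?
2 3 4 5 1

Reverse RSK: for i = n, n-1, ..., 1, locate i in Q, remove the corresponding corner cell from P, and reverse-bump its entry up through P; the value ejected from row 1 is w(i).

So w = 2 3 4 5 1.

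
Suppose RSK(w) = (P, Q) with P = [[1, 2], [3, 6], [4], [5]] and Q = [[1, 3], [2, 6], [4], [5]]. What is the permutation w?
5 4 6 3 1 2

Reverse the RSK construction: for i from n down to 1, find the cell of Q containing i, remove the entry at that cell from P, and reverse-bump it up through P; the value ejected from row 1 is w(i).

Step i=6: Q has 6 at row 2, column 2; remove 6 from row 2 of P and reverse-bump: 6 enters row 1 and ejects 2. So w(6) = 2. P is now [[1, 6], [3], [4], [5]].
Step i=5: Q has 5 at row 4, column 1; remove 5 from row 4 of P and reverse-bump: 5 enters row 3 and ejects 4; 4 enters row 2 and ejects 3; 3 enters row 1 and ejects 1. So w(5) = 1. P is now [[3, 6], [4], [5]].
Step i=4: Q has 4 at row 3, column 1; remove 5 from row 3 of P and reverse-bump: 5 enters row 2 and ejects 4; 4 enters row 1 and ejects 3. So w(4) = 3. P is now [[4, 6], [5]].
Step i=3: Q has 3 at row 1, column 2; remove that cell from P, ejecting 6. So w(3) = 6. P is now [[4], [5]].
Step i=2: Q has 2 at row 2, column 1; remove 5 from row 2 of P and reverse-bump: 5 enters row 1 and ejects 4. So w(2) = 4. P is now [[5]].
Step i=1: Q has 1 at row 1, column 1; remove that cell from P, ejecting 5. So w(1) = 5. P is now [].

So w = 5 4 6 3 1 2.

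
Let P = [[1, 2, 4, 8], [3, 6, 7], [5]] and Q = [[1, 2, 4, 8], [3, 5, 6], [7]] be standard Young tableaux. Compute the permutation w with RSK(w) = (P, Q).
5 6 1 7 3 4 2 8

Reverse the RSK construction: for i from n down to 1, find the cell of Q containing i, remove the entry at that cell from P, and reverse-bump it up through P; the value ejected from row 1 is w(i).

Step i=8: Q has 8 at row 1, column 4; remove that cell from P, ejecting 8. So w(8) = 8. P is now [[1, 2, 4], [3, 6, 7], [5]].
Step i=7: Q has 7 at row 3, column 1; remove 5 from row 3 of P and reverse-bump: 5 enters row 2 and ejects 3; 3 enters row 1 and ejects 2. So w(7) = 2. P is now [[1, 3, 4], [5, 6, 7]].
Step i=6: Q has 6 at row 2, column 3; remove 7 from row 2 of P and reverse-bump: 7 enters row 1 and ejects 4. So w(6) = 4. P is now [[1, 3, 7], [5, 6]].
Step i=5: Q has 5 at row 2, column 2; remove 6 from row 2 of P and reverse-bump: 6 enters row 1 and ejects 3. So w(5) = 3. P is now [[1, 6, 7], [5]].
Step i=4: Q has 4 at row 1, column 3; remove that cell from P, ejecting 7. So w(4) = 7. P is now [[1, 6], [5]].
Step i=3: Q has 3 at row 2, column 1; remove 5 from row 2 of P and reverse-bump: 5 enters row 1 and ejects 1. So w(3) = 1. P is now [[5, 6]].
Step i=2: Q has 2 at row 1, column 2; remove that cell from P, ejecting 6. So w(2) = 6. P is now [[5]].
Step i=1: Q has 1 at row 1, column 1; remove that cell from P, ejecting 5. So w(1) = 5. P is now [].

So w = 5 6 1 7 3 4 2 8.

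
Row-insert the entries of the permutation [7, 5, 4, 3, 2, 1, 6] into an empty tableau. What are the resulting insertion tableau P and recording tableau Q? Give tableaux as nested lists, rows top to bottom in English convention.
Insert each entry of the permutation into P by Schensted row insertion, recording in Q the position of each new cell.

After inserting 7: P = [[7]].
After inserting 5: P = [[5], [7]].
After inserting 4: P = [[4], [5], [7]].
After inserting 3: P = [[3], [4], [5], [7]].
After inserting 2: P = [[2], [3], [4], [5], [7]].
After inserting 1: P = [[1], [2], [3], [4], [5], [7]].
After inserting 6: P = [[1, 6], [2], [3], [4], [5], [7]].

So P = [[1, 6], [2], [3], [4], [5], [7]], Q = [[1, 7], [2], [3], [4], [5], [6]].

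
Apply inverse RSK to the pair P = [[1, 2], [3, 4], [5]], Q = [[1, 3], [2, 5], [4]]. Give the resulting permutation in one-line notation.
Reverse RSK: for i = n, n-1, ..., 1, locate i in Q, remove the corresponding corner cell from P, and reverse-bump its entry up through P; the value ejected from row 1 is w(i).

So w = 5 3 4 1 2.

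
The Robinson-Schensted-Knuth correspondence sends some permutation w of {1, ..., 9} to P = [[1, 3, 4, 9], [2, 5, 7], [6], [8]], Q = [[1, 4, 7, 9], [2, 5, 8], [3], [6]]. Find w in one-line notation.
8 2 1 6 5 3 7 4 9

Reverse the RSK construction: for i from n down to 1, find the cell of Q containing i, remove the entry at that cell from P, and reverse-bump it up through P; the value ejected from row 1 is w(i).

Step i=9: Q has 9 at row 1, column 4; remove that cell from P, ejecting 9. So w(9) = 9. P is now [[1, 3, 4], [2, 5, 7], [6], [8]].
Step i=8: Q has 8 at row 2, column 3; remove 7 from row 2 of P and reverse-bump: 7 enters row 1 and ejects 4. So w(8) = 4. P is now [[1, 3, 7], [2, 5], [6], [8]].
Step i=7: Q has 7 at row 1, column 3; remove that cell from P, ejecting 7. So w(7) = 7. P is now [[1, 3], [2, 5], [6], [8]].
Step i=6: Q has 6 at row 4, column 1; remove 8 from row 4 of P and reverse-bump: 8 enters row 3 and ejects 6; 6 enters row 2 and ejects 5; 5 enters row 1 and ejects 3. So w(6) = 3. P is now [[1, 5], [2, 6], [8]].
Step i=5: Q has 5 at row 2, column 2; remove 6 from row 2 of P and reverse-bump: 6 enters row 1 and ejects 5. So w(5) = 5. P is now [[1, 6], [2], [8]].
Step i=4: Q has 4 at row 1, column 2; remove that cell from P, ejecting 6. So w(4) = 6. P is now [[1], [2], [8]].
Step i=3: Q has 3 at row 3, column 1; remove 8 from row 3 of P and reverse-bump: 8 enters row 2 and ejects 2; 2 enters row 1 and ejects 1. So w(3) = 1. P is now [[2], [8]].
Step i=2: Q has 2 at row 2, column 1; remove 8 from row 2 of P and reverse-bump: 8 enters row 1 and ejects 2. So w(2) = 2. P is now [[8]].
Step i=1: Q has 1 at row 1, column 1; remove that cell from P, ejecting 8. So w(1) = 8. P is now [].

So w = 8 2 1 6 5 3 7 4 9.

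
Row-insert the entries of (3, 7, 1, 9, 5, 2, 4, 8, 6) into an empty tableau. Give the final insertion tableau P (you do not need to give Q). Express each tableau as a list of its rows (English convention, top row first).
Insert 3: appended to row 1. P = [[3]].
Insert 7: appended to row 1. P = [[3, 7]].
Insert 1: 1 bumps 3 from row 1; 3 starts row 2. P = [[1, 7], [3]].
Insert 9: appended to row 1. P = [[1, 7, 9], [3]].
Insert 5: 5 bumps 7 from row 1; 7 appends to row 2. P = [[1, 5, 9], [3, 7]].
Insert 2: 2 bumps 5 from row 1; 5 bumps 7 from row 2; 7 starts row 3. P = [[1, 2, 9], [3, 5], [7]].
Insert 4: 4 bumps 9 from row 1; 9 appends to row 2. P = [[1, 2, 4], [3, 5, 9], [7]].
Insert 8: appended to row 1. P = [[1, 2, 4, 8], [3, 5, 9], [7]].
Insert 6: 6 bumps 8 from row 1; 8 bumps 9 from row 2; 9 appends to row 3. P = [[1, 2, 4, 6], [3, 5, 8], [7, 9]].

So P = [[1, 2, 4, 6], [3, 5, 8], [7, 9]].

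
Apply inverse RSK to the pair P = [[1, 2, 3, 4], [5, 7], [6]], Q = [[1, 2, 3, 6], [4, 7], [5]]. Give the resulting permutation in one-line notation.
1 2 6 5 3 7 4

Reverse RSK: for i = n, n-1, ..., 1, locate i in Q, remove the corresponding corner cell from P, and reverse-bump its entry up through P; the value ejected from row 1 is w(i).

So w = 1 2 6 5 3 7 4.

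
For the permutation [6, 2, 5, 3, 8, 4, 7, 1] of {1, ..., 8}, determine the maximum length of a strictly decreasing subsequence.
4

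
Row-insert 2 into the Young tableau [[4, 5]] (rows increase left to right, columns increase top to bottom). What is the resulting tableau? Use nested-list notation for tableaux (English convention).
[[2, 5], [4]]

In row 1, 2 replaces 4 (the leftmost entry greater than 2); 4 is bumped to row 2. 4 starts a new row 2. The new tableau is [[2, 5], [4]].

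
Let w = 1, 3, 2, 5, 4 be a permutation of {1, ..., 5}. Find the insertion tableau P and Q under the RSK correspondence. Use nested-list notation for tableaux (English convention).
P = [[1, 2, 4], [3, 5]], Q = [[1, 2, 4], [3, 5]]

Insert each entry of the permutation into P by Schensted row insertion, recording in Q the position of each new cell.

Insert 1: appended to row 1. P = [[1]].
Insert 3: appended to row 1. P = [[1, 3]].
Insert 2: 2 bumps 3 from row 1; 3 starts row 2. P = [[1, 2], [3]].
Insert 5: appended to row 1. P = [[1, 2, 5], [3]].
Insert 4: 4 bumps 5 from row 1; 5 appends to row 2. P = [[1, 2, 4], [3, 5]].

So P = [[1, 2, 4], [3, 5]], Q = [[1, 2, 4], [3, 5]].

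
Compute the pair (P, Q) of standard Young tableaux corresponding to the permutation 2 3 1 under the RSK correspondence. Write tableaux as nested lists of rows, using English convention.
Insert each entry of the permutation into P by Schensted row insertion, recording in Q the position of each new cell.

After inserting 2: P = [[2]].
After inserting 3: P = [[2, 3]].
After inserting 1: P = [[1, 3], [2]].

So P = [[1, 3], [2]], Q = [[1, 2], [3]].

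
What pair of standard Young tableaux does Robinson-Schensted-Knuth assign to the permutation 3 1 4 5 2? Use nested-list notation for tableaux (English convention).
P = [[1, 2, 5], [3, 4]], Q = [[1, 3, 4], [2, 5]]

Insert each entry of the permutation into P by Schensted row insertion, recording in Q the position of each new cell.

Insert 3: appended to row 1. P = [[3]].
Insert 1: 1 bumps 3 from row 1; 3 starts row 2. P = [[1], [3]].
Insert 4: appended to row 1. P = [[1, 4], [3]].
Insert 5: appended to row 1. P = [[1, 4, 5], [3]].
Insert 2: 2 bumps 4 from row 1; 4 appends to row 2. P = [[1, 2, 5], [3, 4]].

So P = [[1, 2, 5], [3, 4]], Q = [[1, 3, 4], [2, 5]].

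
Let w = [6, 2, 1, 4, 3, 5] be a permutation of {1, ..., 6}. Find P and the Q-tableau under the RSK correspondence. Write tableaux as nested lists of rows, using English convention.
Insert each entry of the permutation into P by Schensted row insertion, recording in Q the position of each new cell.

Insert 6: appended to row 1. P = [[6]].
Insert 2: 2 bumps 6 from row 1; 6 starts row 2. P = [[2], [6]].
Insert 1: 1 bumps 2 from row 1; 2 bumps 6 from row 2; 6 starts row 3. P = [[1], [2], [6]].
Insert 4: appended to row 1. P = [[1, 4], [2], [6]].
Insert 3: 3 bumps 4 from row 1; 4 appends to row 2. P = [[1, 3], [2, 4], [6]].
Insert 5: appended to row 1. P = [[1, 3, 5], [2, 4], [6]].

So P = [[1, 3, 5], [2, 4], [6]], Q = [[1, 4, 6], [2, 5], [3]].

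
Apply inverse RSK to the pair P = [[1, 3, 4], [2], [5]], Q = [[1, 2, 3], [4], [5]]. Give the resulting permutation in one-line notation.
2 3 5 4 1

Reverse the RSK construction: for i from n down to 1, find the cell of Q containing i, remove the entry at that cell from P, and reverse-bump it up through P; the value ejected from row 1 is w(i).

Step i=5: Q has 5 at row 3, column 1; remove 5 from row 3 of P and reverse-bump: 5 enters row 2 and ejects 2; 2 enters row 1 and ejects 1. So w(5) = 1. P is now [[2, 3, 4], [5]].
Step i=4: Q has 4 at row 2, column 1; remove 5 from row 2 of P and reverse-bump: 5 enters row 1 and ejects 4. So w(4) = 4. P is now [[2, 3, 5]].
Step i=3: Q has 3 at row 1, column 3; remove that cell from P, ejecting 5. So w(3) = 5. P is now [[2, 3]].
Step i=2: Q has 2 at row 1, column 2; remove that cell from P, ejecting 3. So w(2) = 3. P is now [[2]].
Step i=1: Q has 1 at row 1, column 1; remove that cell from P, ejecting 2. So w(1) = 2. P is now [].

So w = 2 3 5 4 1.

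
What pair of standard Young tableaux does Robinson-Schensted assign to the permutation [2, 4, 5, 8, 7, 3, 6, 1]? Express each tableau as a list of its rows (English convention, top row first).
P = [[1, 3, 5, 6], [2, 7], [4], [8]], Q = [[1, 2, 3, 4], [5, 7], [6], [8]]

Insert each entry of the permutation into P by Schensted row insertion, recording in Q the position of each new cell.

After inserting 2: P = [[2]].
After inserting 4: P = [[2, 4]].
After inserting 5: P = [[2, 4, 5]].
After inserting 8: P = [[2, 4, 5, 8]].
After inserting 7: P = [[2, 4, 5, 7], [8]].
After inserting 3: P = [[2, 3, 5, 7], [4], [8]].
After inserting 6: P = [[2, 3, 5, 6], [4, 7], [8]].
After inserting 1: P = [[1, 3, 5, 6], [2, 7], [4], [8]].

So P = [[1, 3, 5, 6], [2, 7], [4], [8]], Q = [[1, 2, 3, 4], [5, 7], [6], [8]].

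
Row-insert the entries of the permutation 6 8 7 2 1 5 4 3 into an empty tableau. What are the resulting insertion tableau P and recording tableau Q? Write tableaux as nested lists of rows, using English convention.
Insert each entry of the permutation into P by Schensted row insertion, recording in Q the position of each new cell.

Insert 6: appended to row 1. P = [[6]], Q = [[1]].
Insert 8: appended to row 1. P = [[6, 8]], Q = [[1, 2]].
Insert 7: 7 bumps 8 from row 1; 8 starts row 2. P = [[6, 7], [8]], Q = [[1, 2], [3]].
Insert 2: 2 bumps 6 from row 1; 6 bumps 8 from row 2; 8 starts row 3. P = [[2, 7], [6], [8]], Q = [[1, 2], [3], [4]].
Insert 1: 1 bumps 2 from row 1; 2 bumps 6 from row 2; 6 bumps 8 from row 3; 8 starts row 4. P = [[1, 7], [2], [6], [8]], Q = [[1, 2], [3], [4], [5]].
Insert 5: 5 bumps 7 from row 1; 7 appends to row 2. P = [[1, 5], [2, 7], [6], [8]], Q = [[1, 2], [3, 6], [4], [5]].
Insert 4: 4 bumps 5 from row 1; 5 bumps 7 from row 2; 7 appends to row 3. P = [[1, 4], [2, 5], [6, 7], [8]], Q = [[1, 2], [3, 6], [4, 7], [5]].
Insert 3: 3 bumps 4 from row 1; 4 bumps 5 from row 2; 5 bumps 6 from row 3; 6 bumps 8 from row 4; 8 starts row 5. P = [[1, 3], [2, 4], [5, 7], [6], [8]], Q = [[1, 2], [3, 6], [4, 7], [5], [8]].

So P = [[1, 3], [2, 4], [5, 7], [6], [8]], Q = [[1, 2], [3, 6], [4, 7], [5], [8]].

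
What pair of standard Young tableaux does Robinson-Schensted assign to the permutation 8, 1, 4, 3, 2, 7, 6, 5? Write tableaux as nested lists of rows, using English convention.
P = [[1, 2, 5], [3, 6], [4, 7], [8]], Q = [[1, 3, 6], [2, 7], [4, 8], [5]]

Insert each entry of the permutation into P by Schensted row insertion, recording in Q the position of each new cell.

Insert 8: appended to row 1. P = [[8]], Q = [[1]].
Insert 1: 1 bumps 8 from row 1; 8 starts row 2. P = [[1], [8]], Q = [[1], [2]].
Insert 4: appended to row 1. P = [[1, 4], [8]], Q = [[1, 3], [2]].
Insert 3: 3 bumps 4 from row 1; 4 bumps 8 from row 2; 8 starts row 3. P = [[1, 3], [4], [8]], Q = [[1, 3], [2], [4]].
Insert 2: 2 bumps 3 from row 1; 3 bumps 4 from row 2; 4 bumps 8 from row 3; 8 starts row 4. P = [[1, 2], [3], [4], [8]], Q = [[1, 3], [2], [4], [5]].
Insert 7: appended to row 1. P = [[1, 2, 7], [3], [4], [8]], Q = [[1, 3, 6], [2], [4], [5]].
Insert 6: 6 bumps 7 from row 1; 7 appends to row 2. P = [[1, 2, 6], [3, 7], [4], [8]], Q = [[1, 3, 6], [2, 7], [4], [5]].
Insert 5: 5 bumps 6 from row 1; 6 bumps 7 from row 2; 7 appends to row 3. P = [[1, 2, 5], [3, 6], [4, 7], [8]], Q = [[1, 3, 6], [2, 7], [4, 8], [5]].

So P = [[1, 2, 5], [3, 6], [4, 7], [8]], Q = [[1, 3, 6], [2, 7], [4, 8], [5]].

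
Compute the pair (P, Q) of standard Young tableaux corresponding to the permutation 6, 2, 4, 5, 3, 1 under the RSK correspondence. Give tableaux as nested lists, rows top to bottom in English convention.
P = [[1, 3, 5], [2], [4], [6]], Q = [[1, 3, 4], [2], [5], [6]]

Insert each entry of the permutation into P by Schensted row insertion, recording in Q the position of each new cell.

Insert 6: appended to row 1. P = [[6]], Q = [[1]].
Insert 2: 2 bumps 6 from row 1; 6 starts row 2. P = [[2], [6]], Q = [[1], [2]].
Insert 4: appended to row 1. P = [[2, 4], [6]], Q = [[1, 3], [2]].
Insert 5: appended to row 1. P = [[2, 4, 5], [6]], Q = [[1, 3, 4], [2]].
Insert 3: 3 bumps 4 from row 1; 4 bumps 6 from row 2; 6 starts row 3. P = [[2, 3, 5], [4], [6]], Q = [[1, 3, 4], [2], [5]].
Insert 1: 1 bumps 2 from row 1; 2 bumps 4 from row 2; 4 bumps 6 from row 3; 6 starts row 4. P = [[1, 3, 5], [2], [4], [6]], Q = [[1, 3, 4], [2], [5], [6]].

So P = [[1, 3, 5], [2], [4], [6]], Q = [[1, 3, 4], [2], [5], [6]].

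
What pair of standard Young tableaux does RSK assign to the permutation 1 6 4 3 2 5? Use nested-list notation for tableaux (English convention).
Insert each entry of the permutation into P by Schensted row insertion, recording in Q the position of each new cell.

Insert 1: appended to row 1. P = [[1]].
Insert 6: appended to row 1. P = [[1, 6]].
Insert 4: 4 bumps 6 from row 1; 6 starts row 2. P = [[1, 4], [6]].
Insert 3: 3 bumps 4 from row 1; 4 bumps 6 from row 2; 6 starts row 3. P = [[1, 3], [4], [6]].
Insert 2: 2 bumps 3 from row 1; 3 bumps 4 from row 2; 4 bumps 6 from row 3; 6 starts row 4. P = [[1, 2], [3], [4], [6]].
Insert 5: appended to row 1. P = [[1, 2, 5], [3], [4], [6]].

So P = [[1, 2, 5], [3], [4], [6]], Q = [[1, 2, 6], [3], [4], [5]].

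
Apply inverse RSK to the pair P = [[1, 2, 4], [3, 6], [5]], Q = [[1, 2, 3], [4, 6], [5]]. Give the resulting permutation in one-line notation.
Reverse the RSK construction: for i from n down to 1, find the cell of Q containing i, remove the entry at that cell from P, and reverse-bump it up through P; the value ejected from row 1 is w(i).

Step i=6: Q has 6 at row 2, column 2; remove 6 from row 2 of P and reverse-bump: 6 enters row 1 and ejects 4. So w(6) = 4. P is now [[1, 2, 6], [3], [5]].
Step i=5: Q has 5 at row 3, column 1; remove 5 from row 3 of P and reverse-bump: 5 enters row 2 and ejects 3; 3 enters row 1 and ejects 2. So w(5) = 2. P is now [[1, 3, 6], [5]].
Step i=4: Q has 4 at row 2, column 1; remove 5 from row 2 of P and reverse-bump: 5 enters row 1 and ejects 3. So w(4) = 3. P is now [[1, 5, 6]].
Step i=3: Q has 3 at row 1, column 3; remove that cell from P, ejecting 6. So w(3) = 6. P is now [[1, 5]].
Step i=2: Q has 2 at row 1, column 2; remove that cell from P, ejecting 5. So w(2) = 5. P is now [[1]].
Step i=1: Q has 1 at row 1, column 1; remove that cell from P, ejecting 1. So w(1) = 1. P is now [].

So w = 1 5 6 3 2 4.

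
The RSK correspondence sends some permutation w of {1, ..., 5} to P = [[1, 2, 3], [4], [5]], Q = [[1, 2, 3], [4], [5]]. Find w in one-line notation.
Reverse the RSK construction: for i from n down to 1, find the cell of Q containing i, remove the entry at that cell from P, and reverse-bump it up through P; the value ejected from row 1 is w(i).

Step i=5: Q has 5 at row 3, column 1; remove 5 from row 3 of P and reverse-bump: 5 enters row 2 and ejects 4; 4 enters row 1 and ejects 3. So w(5) = 3. P is now [[1, 2, 4], [5]].
Step i=4: Q has 4 at row 2, column 1; remove 5 from row 2 of P and reverse-bump: 5 enters row 1 and ejects 4. So w(4) = 4. P is now [[1, 2, 5]].
Step i=3: Q has 3 at row 1, column 3; remove that cell from P, ejecting 5. So w(3) = 5. P is now [[1, 2]].
Step i=2: Q has 2 at row 1, column 2; remove that cell from P, ejecting 2. So w(2) = 2. P is now [[1]].
Step i=1: Q has 1 at row 1, column 1; remove that cell from P, ejecting 1. So w(1) = 1. P is now [].

So w = 1 2 5 4 3.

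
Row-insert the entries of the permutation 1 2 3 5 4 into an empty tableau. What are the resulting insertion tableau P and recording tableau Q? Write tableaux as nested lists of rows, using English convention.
P = [[1, 2, 3, 4], [5]], Q = [[1, 2, 3, 4], [5]]

Insert each entry of the permutation into P by Schensted row insertion, recording in Q the position of each new cell.

Insert 1: appended to row 1. P = [[1]], Q = [[1]].
Insert 2: appended to row 1. P = [[1, 2]], Q = [[1, 2]].
Insert 3: appended to row 1. P = [[1, 2, 3]], Q = [[1, 2, 3]].
Insert 5: appended to row 1. P = [[1, 2, 3, 5]], Q = [[1, 2, 3, 4]].
Insert 4: 4 bumps 5 from row 1; 5 starts row 2. P = [[1, 2, 3, 4], [5]], Q = [[1, 2, 3, 4], [5]].

So P = [[1, 2, 3, 4], [5]], Q = [[1, 2, 3, 4], [5]].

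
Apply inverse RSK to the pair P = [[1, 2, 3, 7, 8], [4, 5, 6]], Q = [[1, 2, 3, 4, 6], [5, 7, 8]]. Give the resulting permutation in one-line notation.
Reverse the RSK construction: for i from n down to 1, find the cell of Q containing i, remove the entry at that cell from P, and reverse-bump it up through P; the value ejected from row 1 is w(i).

Step i=8: Q has 8 at row 2, column 3; remove 6 from row 2 of P and reverse-bump: 6 enters row 1 and ejects 3. So w(8) = 3. P is now [[1, 2, 6, 7, 8], [4, 5]].
Step i=7: Q has 7 at row 2, column 2; remove 5 from row 2 of P and reverse-bump: 5 enters row 1 and ejects 2. So w(7) = 2. P is now [[1, 5, 6, 7, 8], [4]].
Step i=6: Q has 6 at row 1, column 5; remove that cell from P, ejecting 8. So w(6) = 8. P is now [[1, 5, 6, 7], [4]].
Step i=5: Q has 5 at row 2, column 1; remove 4 from row 2 of P and reverse-bump: 4 enters row 1 and ejects 1. So w(5) = 1. P is now [[4, 5, 6, 7]].
Step i=4: Q has 4 at row 1, column 4; remove that cell from P, ejecting 7. So w(4) = 7. P is now [[4, 5, 6]].
Step i=3: Q has 3 at row 1, column 3; remove that cell from P, ejecting 6. So w(3) = 6. P is now [[4, 5]].
Step i=2: Q has 2 at row 1, column 2; remove that cell from P, ejecting 5. So w(2) = 5. P is now [[4]].
Step i=1: Q has 1 at row 1, column 1; remove that cell from P, ejecting 4. So w(1) = 4. P is now [].

So w = 4 5 6 7 1 8 2 3.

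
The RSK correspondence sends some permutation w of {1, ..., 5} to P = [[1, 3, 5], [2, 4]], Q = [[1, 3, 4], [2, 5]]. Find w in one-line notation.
Reverse the RSK construction: for i from n down to 1, find the cell of Q containing i, remove the entry at that cell from P, and reverse-bump it up through P; the value ejected from row 1 is w(i).

Step i=5: Q has 5 at row 2, column 2; remove 4 from row 2 of P and reverse-bump: 4 enters row 1 and ejects 3. So w(5) = 3. P is now [[1, 4, 5], [2]].
Step i=4: Q has 4 at row 1, column 3; remove that cell from P, ejecting 5. So w(4) = 5. P is now [[1, 4], [2]].
Step i=3: Q has 3 at row 1, column 2; remove that cell from P, ejecting 4. So w(3) = 4. P is now [[1], [2]].
Step i=2: Q has 2 at row 2, column 1; remove 2 from row 2 of P and reverse-bump: 2 enters row 1 and ejects 1. So w(2) = 1. P is now [[2]].
Step i=1: Q has 1 at row 1, column 1; remove that cell from P, ejecting 2. So w(1) = 2. P is now [].

So w = 2 1 4 5 3.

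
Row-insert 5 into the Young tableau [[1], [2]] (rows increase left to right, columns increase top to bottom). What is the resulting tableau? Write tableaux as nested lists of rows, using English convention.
5 is larger than every entry of row 1, so it is appended to row 1. The new tableau is [[1, 5], [2]].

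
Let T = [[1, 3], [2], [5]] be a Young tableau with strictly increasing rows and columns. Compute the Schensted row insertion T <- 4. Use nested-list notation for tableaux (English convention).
4 is larger than every entry of row 1, so it is appended to row 1. The new tableau is [[1, 3, 4], [2], [5]].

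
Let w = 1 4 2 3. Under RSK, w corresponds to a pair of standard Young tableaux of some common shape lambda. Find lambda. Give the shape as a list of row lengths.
[3, 1]

Row-insert each entry into an empty tableau.

After inserting 1: P = [[1]].
After inserting 4: P = [[1, 4]].
After inserting 2: P = [[1, 2], [4]].
After inserting 3: P = [[1, 2, 3], [4]].

The final insertion tableau P = [[1, 2, 3], [4]] has shape [3, 1].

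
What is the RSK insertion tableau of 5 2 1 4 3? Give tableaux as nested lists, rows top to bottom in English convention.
After inserting 5: P = [[5]].
After inserting 2: P = [[2], [5]].
After inserting 1: P = [[1], [2], [5]].
After inserting 4: P = [[1, 4], [2], [5]].
After inserting 3: P = [[1, 3], [2, 4], [5]].

So P = [[1, 3], [2, 4], [5]].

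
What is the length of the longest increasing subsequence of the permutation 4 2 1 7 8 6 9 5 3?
4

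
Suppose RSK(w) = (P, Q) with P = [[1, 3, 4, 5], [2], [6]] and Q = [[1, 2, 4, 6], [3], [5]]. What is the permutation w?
2 6 3 4 1 5

Reverse the RSK construction: for i from n down to 1, find the cell of Q containing i, remove the entry at that cell from P, and reverse-bump it up through P; the value ejected from row 1 is w(i).

Step i=6: Q has 6 at row 1, column 4; remove that cell from P, ejecting 5. So w(6) = 5. P is now [[1, 3, 4], [2], [6]].
Step i=5: Q has 5 at row 3, column 1; remove 6 from row 3 of P and reverse-bump: 6 enters row 2 and ejects 2; 2 enters row 1 and ejects 1. So w(5) = 1. P is now [[2, 3, 4], [6]].
Step i=4: Q has 4 at row 1, column 3; remove that cell from P, ejecting 4. So w(4) = 4. P is now [[2, 3], [6]].
Step i=3: Q has 3 at row 2, column 1; remove 6 from row 2 of P and reverse-bump: 6 enters row 1 and ejects 3. So w(3) = 3. P is now [[2, 6]].
Step i=2: Q has 2 at row 1, column 2; remove that cell from P, ejecting 6. So w(2) = 6. P is now [[2]].
Step i=1: Q has 1 at row 1, column 1; remove that cell from P, ejecting 2. So w(1) = 2. P is now [].

So w = 2 6 3 4 1 5.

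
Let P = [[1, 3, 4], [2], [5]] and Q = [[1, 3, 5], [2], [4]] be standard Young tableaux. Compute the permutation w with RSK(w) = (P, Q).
Reverse the RSK construction: for i from n down to 1, find the cell of Q containing i, remove the entry at that cell from P, and reverse-bump it up through P; the value ejected from row 1 is w(i).

Step i=5: Q has 5 at row 1, column 3; remove that cell from P, ejecting 4. So w(5) = 4. P is now [[1, 3], [2], [5]].
Step i=4: Q has 4 at row 3, column 1; remove 5 from row 3 of P and reverse-bump: 5 enters row 2 and ejects 2; 2 enters row 1 and ejects 1. So w(4) = 1. P is now [[2, 3], [5]].
Step i=3: Q has 3 at row 1, column 2; remove that cell from P, ejecting 3. So w(3) = 3. P is now [[2], [5]].
Step i=2: Q has 2 at row 2, column 1; remove 5 from row 2 of P and reverse-bump: 5 enters row 1 and ejects 2. So w(2) = 2. P is now [[5]].
Step i=1: Q has 1 at row 1, column 1; remove that cell from P, ejecting 5. So w(1) = 5. P is now [].

So w = 5 2 3 1 4.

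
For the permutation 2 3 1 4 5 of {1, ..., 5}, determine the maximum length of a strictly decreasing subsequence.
2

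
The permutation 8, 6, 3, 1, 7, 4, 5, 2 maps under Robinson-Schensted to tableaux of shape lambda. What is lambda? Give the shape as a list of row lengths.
RSK row insertion gives P = [[1, 2, 5], [3, 4], [6, 7], [8]], which has shape [3, 2, 2, 1].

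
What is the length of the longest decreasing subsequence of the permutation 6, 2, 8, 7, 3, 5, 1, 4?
4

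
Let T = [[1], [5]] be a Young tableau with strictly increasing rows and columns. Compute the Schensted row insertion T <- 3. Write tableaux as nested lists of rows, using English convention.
3 is larger than every entry of row 1, so it is appended to row 1. The new tableau is [[1, 3], [5]].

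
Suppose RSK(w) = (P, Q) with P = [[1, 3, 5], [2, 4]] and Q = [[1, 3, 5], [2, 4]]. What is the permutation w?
2 1 4 3 5

Reverse the RSK construction: for i from n down to 1, find the cell of Q containing i, remove the entry at that cell from P, and reverse-bump it up through P; the value ejected from row 1 is w(i).

Step i=5: Q has 5 at row 1, column 3; remove that cell from P, ejecting 5. So w(5) = 5. P is now [[1, 3], [2, 4]].
Step i=4: Q has 4 at row 2, column 2; remove 4 from row 2 of P and reverse-bump: 4 enters row 1 and ejects 3. So w(4) = 3. P is now [[1, 4], [2]].
Step i=3: Q has 3 at row 1, column 2; remove that cell from P, ejecting 4. So w(3) = 4. P is now [[1], [2]].
Step i=2: Q has 2 at row 2, column 1; remove 2 from row 2 of P and reverse-bump: 2 enters row 1 and ejects 1. So w(2) = 1. P is now [[2]].
Step i=1: Q has 1 at row 1, column 1; remove that cell from P, ejecting 2. So w(1) = 2. P is now [].

So w = 2 1 4 3 5.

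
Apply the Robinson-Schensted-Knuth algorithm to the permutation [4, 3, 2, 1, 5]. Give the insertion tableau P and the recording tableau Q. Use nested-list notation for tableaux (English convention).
Insert each entry of the permutation into P by Schensted row insertion, recording in Q the position of each new cell.

After inserting 4: P = [[4]].
After inserting 3: P = [[3], [4]].
After inserting 2: P = [[2], [3], [4]].
After inserting 1: P = [[1], [2], [3], [4]].
After inserting 5: P = [[1, 5], [2], [3], [4]].

So P = [[1, 5], [2], [3], [4]], Q = [[1, 5], [2], [3], [4]].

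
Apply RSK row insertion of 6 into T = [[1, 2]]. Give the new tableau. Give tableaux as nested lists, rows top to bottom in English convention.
6 is larger than every entry of row 1, so it is appended to row 1. The new tableau is [[1, 2, 6]].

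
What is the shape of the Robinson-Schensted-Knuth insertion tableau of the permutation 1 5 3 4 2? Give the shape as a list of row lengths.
[3, 1, 1]

RSK row insertion gives P = [[1, 2, 4], [3], [5]], which has shape [3, 1, 1].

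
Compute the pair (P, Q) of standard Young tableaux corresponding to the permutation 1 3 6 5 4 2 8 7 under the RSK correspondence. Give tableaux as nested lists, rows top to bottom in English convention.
P = [[1, 2, 4, 7], [3, 8], [5], [6]], Q = [[1, 2, 3, 7], [4, 8], [5], [6]]

Insert each entry of the permutation into P by Schensted row insertion, recording in Q the position of each new cell.

Insert 1: appended to row 1. P = [[1]], Q = [[1]].
Insert 3: appended to row 1. P = [[1, 3]], Q = [[1, 2]].
Insert 6: appended to row 1. P = [[1, 3, 6]], Q = [[1, 2, 3]].
Insert 5: 5 bumps 6 from row 1; 6 starts row 2. P = [[1, 3, 5], [6]], Q = [[1, 2, 3], [4]].
Insert 4: 4 bumps 5 from row 1; 5 bumps 6 from row 2; 6 starts row 3. P = [[1, 3, 4], [5], [6]], Q = [[1, 2, 3], [4], [5]].
Insert 2: 2 bumps 3 from row 1; 3 bumps 5 from row 2; 5 bumps 6 from row 3; 6 starts row 4. P = [[1, 2, 4], [3], [5], [6]], Q = [[1, 2, 3], [4], [5], [6]].
Insert 8: appended to row 1. P = [[1, 2, 4, 8], [3], [5], [6]], Q = [[1, 2, 3, 7], [4], [5], [6]].
Insert 7: 7 bumps 8 from row 1; 8 appends to row 2. P = [[1, 2, 4, 7], [3, 8], [5], [6]], Q = [[1, 2, 3, 7], [4, 8], [5], [6]].

So P = [[1, 2, 4, 7], [3, 8], [5], [6]], Q = [[1, 2, 3, 7], [4, 8], [5], [6]].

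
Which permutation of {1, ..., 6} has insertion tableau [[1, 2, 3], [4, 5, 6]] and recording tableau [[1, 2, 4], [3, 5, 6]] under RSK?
Reverse the RSK construction: for i from n down to 1, find the cell of Q containing i, remove the entry at that cell from P, and reverse-bump it up through P; the value ejected from row 1 is w(i).

Step i=6: Q has 6 at row 2, column 3; remove 6 from row 2 of P and reverse-bump: 6 enters row 1 and ejects 3. So w(6) = 3. P is now [[1, 2, 6], [4, 5]].
Step i=5: Q has 5 at row 2, column 2; remove 5 from row 2 of P and reverse-bump: 5 enters row 1 and ejects 2. So w(5) = 2. P is now [[1, 5, 6], [4]].
Step i=4: Q has 4 at row 1, column 3; remove that cell from P, ejecting 6. So w(4) = 6. P is now [[1, 5], [4]].
Step i=3: Q has 3 at row 2, column 1; remove 4 from row 2 of P and reverse-bump: 4 enters row 1 and ejects 1. So w(3) = 1. P is now [[4, 5]].
Step i=2: Q has 2 at row 1, column 2; remove that cell from P, ejecting 5. So w(2) = 5. P is now [[4]].
Step i=1: Q has 1 at row 1, column 1; remove that cell from P, ejecting 4. So w(1) = 4. P is now [].

So w = 4 5 1 6 2 3.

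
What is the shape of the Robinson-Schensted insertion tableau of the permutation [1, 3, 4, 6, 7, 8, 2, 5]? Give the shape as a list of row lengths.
[6, 2]

Row-insert each entry into an empty tableau.

After inserting 1: P = [[1]].
After inserting 3: P = [[1, 3]].
After inserting 4: P = [[1, 3, 4]].
After inserting 6: P = [[1, 3, 4, 6]].
After inserting 7: P = [[1, 3, 4, 6, 7]].
After inserting 8: P = [[1, 3, 4, 6, 7, 8]].
After inserting 2: P = [[1, 2, 4, 6, 7, 8], [3]].
After inserting 5: P = [[1, 2, 4, 5, 7, 8], [3, 6]].

The final insertion tableau P = [[1, 2, 4, 5, 7, 8], [3, 6]] has shape [6, 2].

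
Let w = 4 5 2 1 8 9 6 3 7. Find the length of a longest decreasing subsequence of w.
3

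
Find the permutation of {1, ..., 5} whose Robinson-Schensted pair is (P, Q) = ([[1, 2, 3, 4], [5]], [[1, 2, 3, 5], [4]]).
1 2 5 3 4

Reverse RSK: for i = n, n-1, ..., 1, locate i in Q, remove the corresponding corner cell from P, and reverse-bump its entry up through P; the value ejected from row 1 is w(i).

So w = 1 2 5 3 4.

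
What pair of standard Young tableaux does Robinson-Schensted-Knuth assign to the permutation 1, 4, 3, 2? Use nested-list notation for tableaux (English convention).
Insert each entry of the permutation into P by Schensted row insertion, recording in Q the position of each new cell.

Insert 1: appended to row 1. P = [[1]], Q = [[1]].
Insert 4: appended to row 1. P = [[1, 4]], Q = [[1, 2]].
Insert 3: 3 bumps 4 from row 1; 4 starts row 2. P = [[1, 3], [4]], Q = [[1, 2], [3]].
Insert 2: 2 bumps 3 from row 1; 3 bumps 4 from row 2; 4 starts row 3. P = [[1, 2], [3], [4]], Q = [[1, 2], [3], [4]].

So P = [[1, 2], [3], [4]], Q = [[1, 2], [3], [4]].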